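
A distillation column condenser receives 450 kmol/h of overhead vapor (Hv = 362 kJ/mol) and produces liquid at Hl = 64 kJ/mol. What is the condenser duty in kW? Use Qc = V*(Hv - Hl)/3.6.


Qc = 450 * (362 - 64) / 3.6 = 450 * 298 / 3.6 = 37250

37250 kW


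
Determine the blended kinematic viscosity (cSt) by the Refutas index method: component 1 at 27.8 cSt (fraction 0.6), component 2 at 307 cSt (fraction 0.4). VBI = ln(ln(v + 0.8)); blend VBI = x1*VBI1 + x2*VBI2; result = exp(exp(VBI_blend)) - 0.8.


Refutas method: VBN_i = 14.534*ln(ln(visc_i + 0.8)) + 10.975, blended linearly by mass fraction; since VBN is linear in VBI_i = ln(ln(visc_i + 0.8)) and the fractions sum to 1, blend VBI directly: visc = exp(exp(VBI_blend)) - 0.8
VBI_1 = ln(ln(27.8 + 0.8)) = 1.20998
VBI_2 = ln(ln(307 + 0.8)) = 1.74562
VBI_blend = 0.6 * 1.20998 + 0.4 * 1.74562 = 1.42424
visc_blend = exp(exp(1.42424)) - 0.8 = 62.93

62.93 cSt


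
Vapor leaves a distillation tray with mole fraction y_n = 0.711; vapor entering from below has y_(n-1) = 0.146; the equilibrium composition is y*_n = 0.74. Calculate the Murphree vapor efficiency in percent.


Murphree vapor efficiency: EMV = (y_n - y_(n-1)) / (y*_n - y_(n-1)) * 100
EMV = (0.711 - 0.146) / (0.74 - 0.146) * 100 = 0.565 / 0.594 * 100 = 95.12

95.12 %


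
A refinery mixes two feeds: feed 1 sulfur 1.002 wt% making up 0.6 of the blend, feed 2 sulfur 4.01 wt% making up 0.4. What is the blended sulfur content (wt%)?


Linear sulfur blending: S_blend = x1*S1 + x2*S2
Contribution 1: 0.6 * 1.002 = 0.6012 wt%
Contribution 2: 0.4 * 4.01 = 1.604 wt%
S_blend = 0.6012 + 1.604 = 2.2052

2.2052 wt%


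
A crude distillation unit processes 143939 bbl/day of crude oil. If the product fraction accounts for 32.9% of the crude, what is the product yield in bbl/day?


Crude throughput = 143939 bbl/day
Fraction yield = 32.9%
yield = throughput * fraction / 100
yield = 143939 * 32.9 / 100 = 47355.931

47355.931 bbl/day


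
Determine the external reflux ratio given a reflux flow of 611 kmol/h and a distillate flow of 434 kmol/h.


Reflux ratio definition: R = L / D (liquid returned / distillate withdrawn)
L = 611 kmol/h, D = 434 kmol/h
R = 611 / 434 = 1.408

1.408


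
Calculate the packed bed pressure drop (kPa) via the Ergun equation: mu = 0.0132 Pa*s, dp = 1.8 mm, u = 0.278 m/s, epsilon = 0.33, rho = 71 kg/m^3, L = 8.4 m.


dp = 1.8 mm = 0.0018 m
Viscous term = 150*0.0132*0.278*(1-0.33)^2 / (0.0018^2*0.33^3) = 2122130
Inertial term = 1.75*71*0.278^2*(1-0.33) / (0.0018*0.33^3) = 99459.5
dP/L = 2122130 + 99459.5 = 2221590 Pa/m
dP = 2221590 * 8.4 / 1000 = 18660 kPa

18660 kPa


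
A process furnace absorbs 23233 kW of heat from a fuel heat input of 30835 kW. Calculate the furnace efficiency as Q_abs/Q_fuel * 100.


Furnace efficiency = Q_absorbed / Q_fuel * 100
= 23233 / 30835 * 100 = 75.35

75.35 %


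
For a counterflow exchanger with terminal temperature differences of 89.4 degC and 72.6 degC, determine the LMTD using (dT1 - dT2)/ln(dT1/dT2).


LMTD = (dT1 - dT2) / ln(dT1/dT2)
= (89.4 - 72.6) / ln(89.4 / 72.6) = 16.8 / 0.208156 = 80.71

80.71 degC


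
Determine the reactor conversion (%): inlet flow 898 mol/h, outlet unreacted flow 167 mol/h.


X = (F_in - F_out) / F_in * 100
Moles reacted = 898 - 167 = 731
X = 731 / 898 * 100
= 0.8140 * 100
= 81.40 %

81.40 %


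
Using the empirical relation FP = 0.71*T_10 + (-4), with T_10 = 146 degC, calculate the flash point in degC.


FP = 0.71 * 146 + (-4) = 99.66

99.66 degC


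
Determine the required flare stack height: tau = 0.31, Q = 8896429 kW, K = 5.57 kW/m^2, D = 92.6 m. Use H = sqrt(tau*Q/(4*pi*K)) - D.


tau*Q/(4*pi*K) = 0.31 * 8896429 / (4 * pi * 5.57) = 39401.5
sqrt(39401.5) = 198.498
H = 198.498 - 92.6 = 105.9

105.9 m


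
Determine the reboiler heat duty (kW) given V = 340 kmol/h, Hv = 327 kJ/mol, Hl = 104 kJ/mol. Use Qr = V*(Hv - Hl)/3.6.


Qr = 340 * (327 - 104) / 3.6 = 340 * 223 / 3.6 = 21060

21060 kW


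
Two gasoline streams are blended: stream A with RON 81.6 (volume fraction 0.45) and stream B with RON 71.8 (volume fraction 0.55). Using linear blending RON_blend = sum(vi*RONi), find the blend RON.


Linear blending: RON_blend = sum(vi * RONi)
Contribution 1: 0.45 * 81.6 = 36.72
Contribution 2: 0.55 * 71.8 = 39.49
RON_blend = 36.72 + 39.49 = 76.21

76.21


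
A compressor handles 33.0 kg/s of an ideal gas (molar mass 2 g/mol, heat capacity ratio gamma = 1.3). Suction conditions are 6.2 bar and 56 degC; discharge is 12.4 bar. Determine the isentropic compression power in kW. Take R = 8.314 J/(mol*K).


Isentropic work: W = m*(gamma/(gamma-1))*(R*T1/MW)*((P2/P1)^((gamma-1)/gamma) - 1)
T1 = 56 + 273.15 = 329.15 K
Pressure ratio = 12.4 / 6.2 = 2
Exponent = (1.3 - 1)/1.3 = 0.230769
(P2/P1)^exp - 1 = 2^0.230769 - 1 = 0.17346
W = 33.0 * 1.3 / 0.3 * 8.314 * 329.15 / 2 * 0.17346 = 33940

33940 kW


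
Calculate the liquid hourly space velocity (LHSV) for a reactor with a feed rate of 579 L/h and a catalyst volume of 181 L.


LHSV = volumetric feed rate / catalyst volume
= 579 L/h / 181 L
= 3.199 h^-1

3.199 h^-1


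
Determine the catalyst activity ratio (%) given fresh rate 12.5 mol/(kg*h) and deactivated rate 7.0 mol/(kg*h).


Activity (%) = (rate_used / rate_fresh) * 100
rate_used = 7.0, rate_fresh = 12.5
= (7.0 / 12.5) * 100
= 0.5600 * 100 = 56.00

56.00 %


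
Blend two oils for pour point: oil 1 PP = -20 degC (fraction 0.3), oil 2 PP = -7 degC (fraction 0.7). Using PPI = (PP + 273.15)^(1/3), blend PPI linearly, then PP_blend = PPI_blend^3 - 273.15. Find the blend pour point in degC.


PPI_1 = (-20 + 273.15)^(1/3) = 6.325953
PPI_2 = (-7 + 273.15)^(1/3) = 6.432436
PPI_blend = 0.3 * 6.325953 + 0.7 * 6.432436 = 6.400491
PP_blend = 6.400491^3 - 273.15 = 262.2043 - 273.15 = -10.95

-10.95 degC


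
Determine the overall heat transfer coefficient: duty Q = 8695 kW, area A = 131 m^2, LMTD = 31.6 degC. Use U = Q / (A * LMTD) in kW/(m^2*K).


From Q = U*A*LMTD, U = Q / (A * LMTD)
U = 8695 / (131 * 31.6) = 8695 / 4139.6 = 2.100

2.100 kW/(m^2*K)


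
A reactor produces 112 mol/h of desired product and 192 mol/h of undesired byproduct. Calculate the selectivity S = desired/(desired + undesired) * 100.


Selectivity = desired / (desired + undesired) * 100
Total products = 112 + 192 = 304 mol/h
S = 112 / 304 * 100
= 0.3684 * 100
= 36.84 %

36.84 %


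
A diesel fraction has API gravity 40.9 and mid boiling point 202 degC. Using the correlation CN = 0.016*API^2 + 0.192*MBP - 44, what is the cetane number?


CN = 0.016 * 40.9^2 + 0.192 * 202 - 44
CN = 26.76496 + 38.784 - 44 = 21.54896

21.54896


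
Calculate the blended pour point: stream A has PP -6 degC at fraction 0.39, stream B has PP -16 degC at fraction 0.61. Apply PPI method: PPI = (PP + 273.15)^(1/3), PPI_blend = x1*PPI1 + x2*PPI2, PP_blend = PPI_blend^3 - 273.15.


PPI_1 = (-6 + 273.15)^(1/3) = 6.440482
PPI_2 = (-16 + 273.15)^(1/3) = 6.359098
PPI_blend = 0.39 * 6.440482 + 0.61 * 6.359098 = 6.390838
PP_blend = 6.390838^3 - 273.15 = 261.0198 - 273.15 = -12.13

-12.13 degC


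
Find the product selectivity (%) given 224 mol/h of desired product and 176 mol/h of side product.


Selectivity = desired / (desired + undesired) * 100
Total products = 224 + 176 = 400 mol/h
S = 224 / 400 * 100
= 0.5600 * 100
= 56.00 %

56.00 %


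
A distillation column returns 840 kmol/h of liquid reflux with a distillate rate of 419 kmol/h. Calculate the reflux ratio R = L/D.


Reflux ratio definition: R = L / D (liquid returned / distillate withdrawn)
L = 840 kmol/h, D = 419 kmol/h
R = 840 / 419 = 2.005

2.005


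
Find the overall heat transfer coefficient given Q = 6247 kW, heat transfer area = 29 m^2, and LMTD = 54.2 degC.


From Q = U*A*LMTD, U = Q / (A * LMTD)
U = 6247 / (29 * 54.2) = 6247 / 1571.8 = 3.974

3.974 kW/(m^2*K)


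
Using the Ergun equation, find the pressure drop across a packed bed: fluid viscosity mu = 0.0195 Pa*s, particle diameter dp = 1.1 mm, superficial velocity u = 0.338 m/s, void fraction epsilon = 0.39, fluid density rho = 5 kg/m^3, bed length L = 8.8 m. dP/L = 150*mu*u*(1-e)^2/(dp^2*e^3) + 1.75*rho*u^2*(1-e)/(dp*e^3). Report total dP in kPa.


dp = 1.1 mm = 0.0011 m
Viscous term = 150*0.0195*0.338*(1-0.39)^2 / (0.0011^2*0.39^3) = 5125340
Inertial term = 1.75*5*0.338^2*(1-0.39) / (0.0011*0.39^3) = 9345.12
dP/L = 5125340 + 9345.12 = 5134690 Pa/m
dP = 5134690 * 8.8 / 1000 = 45190 kPa

45190 kPa


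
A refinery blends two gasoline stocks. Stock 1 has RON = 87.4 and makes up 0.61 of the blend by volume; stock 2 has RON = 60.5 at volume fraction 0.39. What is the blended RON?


Linear blending: RON_blend = sum(vi * RONi)
Contribution 1: 0.61 * 87.4 = 53.314
Contribution 2: 0.39 * 60.5 = 23.595
RON_blend = 53.314 + 23.595 = 76.909

76.909


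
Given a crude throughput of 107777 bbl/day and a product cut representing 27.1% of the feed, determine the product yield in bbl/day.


Crude throughput = 107777 bbl/day
Fraction yield = 27.1%
yield = throughput * fraction / 100
yield = 107777 * 27.1 / 100 = 29207.567

29207.567 bbl/day


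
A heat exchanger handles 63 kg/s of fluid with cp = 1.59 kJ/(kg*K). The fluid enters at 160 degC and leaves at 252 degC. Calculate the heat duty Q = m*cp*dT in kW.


Q = m_dot * cp * delta_T
delta_T = 252 - 160 = 92 K
Q = 63 * 1.59 * 92
= 100.17 * 92
= 9215.64 kW

9215.64 kW


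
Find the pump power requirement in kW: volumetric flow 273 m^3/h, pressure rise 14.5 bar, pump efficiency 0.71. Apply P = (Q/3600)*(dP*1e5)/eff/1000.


Q = 273 / 3600 = 0.0758333 m^3/s
P = 0.0758333 * (14.5 * 1e5) / 0.71 / 1000 = 154.9

154.9 kW


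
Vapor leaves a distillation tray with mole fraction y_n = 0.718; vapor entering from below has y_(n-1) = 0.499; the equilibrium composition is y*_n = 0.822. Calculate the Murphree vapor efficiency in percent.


Murphree vapor efficiency: EMV = (y_n - y_(n-1)) / (y*_n - y_(n-1)) * 100
EMV = (0.718 - 0.499) / (0.822 - 0.499) * 100 = 0.219 / 0.323 * 100 = 67.80

67.80 %


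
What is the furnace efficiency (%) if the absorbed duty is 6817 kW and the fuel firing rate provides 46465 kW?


Furnace efficiency = Q_absorbed / Q_fuel * 100
= 6817 / 46465 * 100 = 14.67

14.67 %


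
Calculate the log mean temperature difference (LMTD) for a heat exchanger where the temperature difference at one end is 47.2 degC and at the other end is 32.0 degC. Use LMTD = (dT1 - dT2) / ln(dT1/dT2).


LMTD = (dT1 - dT2) / ln(dT1/dT2)
= (47.2 - 32.0) / ln(47.2 / 32.0) = 15.2 / 0.388658 = 39.11

39.11 degC


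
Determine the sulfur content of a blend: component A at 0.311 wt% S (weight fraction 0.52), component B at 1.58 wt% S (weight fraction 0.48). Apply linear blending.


Linear sulfur blending: S_blend = x1*S1 + x2*S2
Contribution 1: 0.52 * 0.311 = 0.16172 wt%
Contribution 2: 0.48 * 1.58 = 0.7584 wt%
S_blend = 0.16172 + 0.7584 = 0.92012

0.92012 wt%


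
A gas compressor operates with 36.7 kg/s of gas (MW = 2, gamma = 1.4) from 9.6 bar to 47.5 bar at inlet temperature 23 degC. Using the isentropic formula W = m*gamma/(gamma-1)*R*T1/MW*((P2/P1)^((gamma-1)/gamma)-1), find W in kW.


Isentropic work: W = m*(gamma/(gamma-1))*(R*T1/MW)*((P2/P1)^((gamma-1)/gamma) - 1)
T1 = 23 + 273.15 = 296.15 K
Pressure ratio = 47.5 / 9.6 = 4.94792
Exponent = (1.4 - 1)/1.4 = 0.285714
(P2/P1)^exp - 1 = 4.94792^0.285714 - 1 = 0.579088
W = 36.7 * 1.4 / 0.4 * 8.314 * 296.15 / 2 * 0.579088 = 91570

91570 kW


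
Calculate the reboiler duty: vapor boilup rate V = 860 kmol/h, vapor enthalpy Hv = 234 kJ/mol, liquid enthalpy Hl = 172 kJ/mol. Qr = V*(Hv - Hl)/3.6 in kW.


Qr = 860 * (234 - 172) / 3.6 = 860 * 62 / 3.6 = 14810

14810 kW


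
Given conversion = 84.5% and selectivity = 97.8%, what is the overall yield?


Overall yield = conversion (%) * selectivity (%) / 100
Conversion = 84.5%, Selectivity = 97.8%
Y = 84.5 * 97.8 / 100
= 82.641 %

82.641 %


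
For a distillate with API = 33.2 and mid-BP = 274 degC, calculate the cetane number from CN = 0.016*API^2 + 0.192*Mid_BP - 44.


CN = 0.016 * 33.2^2 + 0.192 * 274 - 44
CN = 17.63584 + 52.608 - 44 = 26.24384

26.24384


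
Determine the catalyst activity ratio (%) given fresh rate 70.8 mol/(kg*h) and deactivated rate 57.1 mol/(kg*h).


Activity (%) = (rate_used / rate_fresh) * 100
rate_used = 57.1, rate_fresh = 70.8
= (57.1 / 70.8) * 100
= 0.8065 * 100 = 80.65

80.65 %


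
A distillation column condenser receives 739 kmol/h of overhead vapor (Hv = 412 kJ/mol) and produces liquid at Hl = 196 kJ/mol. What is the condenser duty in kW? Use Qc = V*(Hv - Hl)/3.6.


Qc = 739 * (412 - 196) / 3.6 = 739 * 216 / 3.6 = 44340

44340 kW


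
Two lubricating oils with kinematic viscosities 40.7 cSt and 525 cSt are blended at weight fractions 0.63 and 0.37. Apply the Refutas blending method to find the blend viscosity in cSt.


Refutas method: VBN_i = 14.534*ln(ln(visc_i + 0.8)) + 10.975, blended linearly by mass fraction; since VBN is linear in VBI_i = ln(ln(visc_i + 0.8)) and the fractions sum to 1, blend VBI directly: visc = exp(exp(VBI_blend)) - 0.8
VBI_1 = ln(ln(40.7 + 0.8)) = 1.31525
VBI_2 = ln(ln(525 + 0.8)) = 1.83497
VBI_blend = 0.63 * 1.31525 + 0.37 * 1.83497 = 1.50755
visc_blend = exp(exp(1.50755)) - 0.8 = 90.64

90.64 cSt


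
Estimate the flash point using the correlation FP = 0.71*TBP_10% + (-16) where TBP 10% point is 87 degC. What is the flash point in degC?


FP = 0.71 * 87 + (-16) = 45.77

45.77 degC


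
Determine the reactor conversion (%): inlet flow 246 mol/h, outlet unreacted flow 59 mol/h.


X = (F_in - F_out) / F_in * 100
Moles reacted = 246 - 59 = 187
X = 187 / 246 * 100
= 0.7602 * 100
= 76.02 %

76.02 %


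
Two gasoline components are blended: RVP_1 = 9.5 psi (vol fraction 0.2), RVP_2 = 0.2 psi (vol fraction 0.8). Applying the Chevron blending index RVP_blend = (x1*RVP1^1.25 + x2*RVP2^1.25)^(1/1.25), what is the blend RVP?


Chevron index: RVP_blend = (sum xi*RVPi^1.25)^(1/1.25)
RVP^1.25 terms: 0.2 * 9.5^1.25 + 0.8 * 0.2^1.25 = 3.44268
RVP_blend = 3.44268^(1/1.25) = 2.689

2.689 psi


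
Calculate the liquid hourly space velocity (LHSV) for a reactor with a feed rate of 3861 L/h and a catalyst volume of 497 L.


LHSV = volumetric feed rate / catalyst volume
= 3861 L/h / 497 L
= 7.769 h^-1

7.769 h^-1


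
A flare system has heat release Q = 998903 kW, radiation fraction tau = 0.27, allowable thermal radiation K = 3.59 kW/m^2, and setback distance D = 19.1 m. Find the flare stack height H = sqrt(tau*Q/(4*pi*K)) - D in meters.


tau*Q/(4*pi*K) = 0.27 * 998903 / (4 * pi * 3.59) = 5978.37
sqrt(5978.37) = 77.3199
H = 77.3199 - 19.1 = 58.22

58.22 m


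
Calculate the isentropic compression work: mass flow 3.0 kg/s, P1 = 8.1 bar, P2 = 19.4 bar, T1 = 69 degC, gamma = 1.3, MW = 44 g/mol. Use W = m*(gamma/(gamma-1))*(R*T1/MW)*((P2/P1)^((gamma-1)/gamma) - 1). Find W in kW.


Isentropic work: W = m*(gamma/(gamma-1))*(R*T1/MW)*((P2/P1)^((gamma-1)/gamma) - 1)
T1 = 69 + 273.15 = 342.15 K
Pressure ratio = 19.4 / 8.1 = 2.39506
Exponent = (1.3 - 1)/1.3 = 0.230769
(P2/P1)^exp - 1 = 2.39506^0.230769 - 1 = 0.223304
W = 3.0 * 1.3 / 0.3 * 8.314 * 342.15 / 44 * 0.223304 = 187.7

187.7 kW


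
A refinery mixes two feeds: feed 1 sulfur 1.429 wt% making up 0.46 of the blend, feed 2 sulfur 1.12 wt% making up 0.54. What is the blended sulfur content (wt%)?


Linear sulfur blending: S_blend = x1*S1 + x2*S2
Contribution 1: 0.46 * 1.429 = 0.65734 wt%
Contribution 2: 0.54 * 1.12 = 0.6048 wt%
S_blend = 0.65734 + 0.6048 = 1.26214

1.26214 wt%


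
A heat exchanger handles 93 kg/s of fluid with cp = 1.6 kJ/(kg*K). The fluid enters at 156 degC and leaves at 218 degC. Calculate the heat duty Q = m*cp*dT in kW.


Q = m_dot * cp * delta_T
delta_T = 218 - 156 = 62 K
Q = 93 * 1.6 * 62
= 148.8 * 62
= 9225.6 kW

9225.6 kW


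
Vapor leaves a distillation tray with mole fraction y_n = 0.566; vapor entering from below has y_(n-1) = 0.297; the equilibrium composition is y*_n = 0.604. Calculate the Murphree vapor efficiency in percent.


Murphree vapor efficiency: EMV = (y_n - y_(n-1)) / (y*_n - y_(n-1)) * 100
EMV = (0.566 - 0.297) / (0.604 - 0.297) * 100 = 0.269 / 0.307 * 100 = 87.62

87.62 %


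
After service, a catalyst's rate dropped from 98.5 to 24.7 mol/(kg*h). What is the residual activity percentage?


Activity (%) = (rate_used / rate_fresh) * 100
rate_used = 24.7, rate_fresh = 98.5
= (24.7 / 98.5) * 100
= 0.2508 * 100 = 25.08

25.08 %


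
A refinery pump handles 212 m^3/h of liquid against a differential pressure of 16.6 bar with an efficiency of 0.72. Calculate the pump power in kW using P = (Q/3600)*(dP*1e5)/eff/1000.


Q = 212 / 3600 = 0.0588889 m^3/s
P = 0.0588889 * (16.6 * 1e5) / 0.72 / 1000 = 135.8

135.8 kW


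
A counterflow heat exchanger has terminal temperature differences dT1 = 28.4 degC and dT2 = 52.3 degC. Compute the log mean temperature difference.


LMTD = (dT1 - dT2) / ln(dT1/dT2)
= (28.4 - 52.3) / ln(28.4 / 52.3) = -23.9 / -0.610607 = 39.14

39.14 degC


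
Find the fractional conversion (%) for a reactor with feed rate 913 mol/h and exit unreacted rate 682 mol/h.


X = (F_in - F_out) / F_in * 100
Moles reacted = 913 - 682 = 231
X = 231 / 913 * 100
= 0.2530 * 100
= 25.30 %

25.30 %


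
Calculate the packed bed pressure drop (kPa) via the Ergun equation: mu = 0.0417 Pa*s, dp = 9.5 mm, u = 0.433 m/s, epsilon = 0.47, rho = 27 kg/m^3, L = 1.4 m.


dp = 9.5 mm = 0.0095 m
Viscous term = 150*0.0417*0.433*(1-0.47)^2 / (0.0095^2*0.47^3) = 81194.4
Inertial term = 1.75*27*0.433^2*(1-0.47) / (0.0095*0.47^3) = 4760.32
dP/L = 81194.4 + 4760.32 = 85954.7 Pa/m
dP = 85954.7 * 1.4 / 1000 = 120.3 kPa

120.3 kPa


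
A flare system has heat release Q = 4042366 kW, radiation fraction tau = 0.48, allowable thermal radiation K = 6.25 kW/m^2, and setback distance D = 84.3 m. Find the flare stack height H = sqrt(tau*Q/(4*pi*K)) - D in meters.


tau*Q/(4*pi*K) = 0.48 * 4042366 / (4 * pi * 6.25) = 24705.1
sqrt(24705.1) = 157.179
H = 157.179 - 84.3 = 72.88

72.88 m


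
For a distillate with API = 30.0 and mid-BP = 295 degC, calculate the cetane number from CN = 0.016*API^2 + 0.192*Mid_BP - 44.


CN = 0.016 * 30.0^2 + 0.192 * 295 - 44
CN = 14.4 + 56.64 - 44 = 27.04

27.04


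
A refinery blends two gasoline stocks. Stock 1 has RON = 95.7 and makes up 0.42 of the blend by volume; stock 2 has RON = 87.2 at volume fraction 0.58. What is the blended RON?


Linear blending: RON_blend = sum(vi * RONi)
Contribution 1: 0.42 * 95.7 = 40.194
Contribution 2: 0.58 * 87.2 = 50.576
RON_blend = 40.194 + 50.576 = 90.77

90.77


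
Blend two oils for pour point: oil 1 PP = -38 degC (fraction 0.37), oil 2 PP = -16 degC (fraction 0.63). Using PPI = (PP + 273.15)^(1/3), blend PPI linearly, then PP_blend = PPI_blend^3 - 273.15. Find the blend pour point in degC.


PPI_1 = (-38 + 273.15)^(1/3) = 6.172318
PPI_2 = (-16 + 273.15)^(1/3) = 6.359098
PPI_blend = 0.37 * 6.172318 + 0.63 * 6.359098 = 6.289989
PP_blend = 6.289989^3 - 273.15 = 248.8569 - 273.15 = -24.29

-24.29 degC


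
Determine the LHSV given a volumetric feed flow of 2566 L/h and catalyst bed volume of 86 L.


LHSV = volumetric feed rate / catalyst volume
= 2566 L/h / 86 L
= 29.84 h^-1

29.84 h^-1


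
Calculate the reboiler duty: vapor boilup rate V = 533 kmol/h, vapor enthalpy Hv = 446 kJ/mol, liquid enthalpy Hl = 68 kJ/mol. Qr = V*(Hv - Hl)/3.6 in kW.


Qr = 533 * (446 - 68) / 3.6 = 533 * 378 / 3.6 = 55960

55960 kW


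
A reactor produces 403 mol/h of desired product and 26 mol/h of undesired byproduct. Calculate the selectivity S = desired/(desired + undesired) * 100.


Selectivity = desired / (desired + undesired) * 100
Total products = 403 + 26 = 429 mol/h
S = 403 / 429 * 100
= 0.9394 * 100
= 93.94 %

93.94 %


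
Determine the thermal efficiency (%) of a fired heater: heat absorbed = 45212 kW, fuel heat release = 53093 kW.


Furnace efficiency = Q_absorbed / Q_fuel * 100
= 45212 / 53093 * 100 = 85.16

85.16 %


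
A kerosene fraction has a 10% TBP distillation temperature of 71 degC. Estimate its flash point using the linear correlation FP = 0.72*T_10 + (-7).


FP = 0.72 * 71 + (-7) = 44.12

44.12 degC


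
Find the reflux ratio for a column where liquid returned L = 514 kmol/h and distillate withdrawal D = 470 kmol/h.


Reflux ratio definition: R = L / D (liquid returned / distillate withdrawn)
L = 514 kmol/h, D = 470 kmol/h
R = 514 / 470 = 1.094

1.094


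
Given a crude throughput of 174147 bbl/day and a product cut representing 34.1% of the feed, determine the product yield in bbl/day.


Crude throughput = 174147 bbl/day
Fraction yield = 34.1%
yield = throughput * fraction / 100
yield = 174147 * 34.1 / 100 = 59384.127

59384.127 bbl/day


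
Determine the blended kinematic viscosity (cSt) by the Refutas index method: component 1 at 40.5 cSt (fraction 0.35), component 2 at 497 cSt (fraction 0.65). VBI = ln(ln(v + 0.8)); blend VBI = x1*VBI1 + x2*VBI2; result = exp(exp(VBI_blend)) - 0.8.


Refutas method: VBN_i = 14.534*ln(ln(visc_i + 0.8)) + 10.975, blended linearly by mass fraction; since VBN is linear in VBI_i = ln(ln(visc_i + 0.8)) and the fractions sum to 1, blend VBI directly: visc = exp(exp(VBI_blend)) - 0.8
VBI_1 = ln(ln(40.5 + 0.8)) = 1.31396
VBI_2 = ln(ln(497 + 0.8)) = 1.82619
VBI_blend = 0.35 * 1.31396 + 0.65 * 1.82619 = 1.64691
visc_blend = exp(exp(1.64691)) - 0.8 = 178.8

178.8 cSt


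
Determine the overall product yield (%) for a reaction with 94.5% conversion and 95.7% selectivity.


Overall yield = conversion (%) * selectivity (%) / 100
Conversion = 94.5%, Selectivity = 95.7%
Y = 94.5 * 95.7 / 100
= 90.4365 %

90.4365 %


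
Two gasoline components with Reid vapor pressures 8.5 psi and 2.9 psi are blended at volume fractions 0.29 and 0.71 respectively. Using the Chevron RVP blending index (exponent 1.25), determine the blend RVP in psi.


Chevron index: RVP_blend = (sum xi*RVPi^1.25)^(1/1.25)
RVP^1.25 terms: 0.29 * 8.5^1.25 + 0.71 * 2.9^1.25 = 6.89586
RVP_blend = 6.89586^(1/1.25) = 4.687

4.687 psi


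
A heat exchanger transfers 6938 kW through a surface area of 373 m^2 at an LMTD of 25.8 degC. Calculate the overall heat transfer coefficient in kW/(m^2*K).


From Q = U*A*LMTD, U = Q / (A * LMTD)
U = 6938 / (373 * 25.8) = 6938 / 9623.4 = 0.7210

0.7210 kW/(m^2*K)


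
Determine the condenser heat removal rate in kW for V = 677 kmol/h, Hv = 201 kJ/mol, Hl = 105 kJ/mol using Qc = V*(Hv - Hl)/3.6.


Qc = 677 * (201 - 105) / 3.6 = 677 * 96 / 3.6 = 18050

18050 kW


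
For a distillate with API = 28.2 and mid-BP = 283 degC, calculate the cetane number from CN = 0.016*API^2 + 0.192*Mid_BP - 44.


CN = 0.016 * 28.2^2 + 0.192 * 283 - 44
CN = 12.72384 + 54.336 - 44 = 23.05984

23.05984


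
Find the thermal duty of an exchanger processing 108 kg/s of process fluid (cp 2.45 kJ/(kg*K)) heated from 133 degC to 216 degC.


Q = m_dot * cp * delta_T
delta_T = 216 - 133 = 83 K
Q = 108 * 2.45 * 83
= 264.6 * 83
= 21961.8 kW

21961.8 kW


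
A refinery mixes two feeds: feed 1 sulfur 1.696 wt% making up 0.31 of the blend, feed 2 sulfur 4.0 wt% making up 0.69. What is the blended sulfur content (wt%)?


Linear sulfur blending: S_blend = x1*S1 + x2*S2
Contribution 1: 0.31 * 1.696 = 0.52576 wt%
Contribution 2: 0.69 * 4.0 = 2.76 wt%
S_blend = 0.52576 + 2.76 = 3.28576

3.28576 wt%


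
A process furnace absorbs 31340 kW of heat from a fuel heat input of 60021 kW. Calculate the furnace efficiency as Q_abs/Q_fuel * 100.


Furnace efficiency = Q_absorbed / Q_fuel * 100
= 31340 / 60021 * 100 = 52.22

52.22 %


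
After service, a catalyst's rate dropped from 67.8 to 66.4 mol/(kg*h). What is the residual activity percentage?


Activity (%) = (rate_used / rate_fresh) * 100
rate_used = 66.4, rate_fresh = 67.8
= (66.4 / 67.8) * 100
= 0.9794 * 100 = 97.94

97.94 %


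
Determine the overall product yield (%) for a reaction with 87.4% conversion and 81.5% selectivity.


Overall yield = conversion (%) * selectivity (%) / 100
Conversion = 87.4%, Selectivity = 81.5%
Y = 87.4 * 81.5 / 100
= 71.231 %

71.231 %


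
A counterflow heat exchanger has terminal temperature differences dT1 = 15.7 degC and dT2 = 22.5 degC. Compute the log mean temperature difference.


LMTD = (dT1 - dT2) / ln(dT1/dT2)
= (15.7 - 22.5) / ln(15.7 / 22.5) = -6.8 / -0.359855 = 18.90

18.90 degC


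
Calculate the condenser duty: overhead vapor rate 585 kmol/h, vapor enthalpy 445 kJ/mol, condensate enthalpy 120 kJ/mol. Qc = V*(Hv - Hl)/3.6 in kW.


Qc = 585 * (445 - 120) / 3.6 = 585 * 325 / 3.6 = 52810

52810 kW


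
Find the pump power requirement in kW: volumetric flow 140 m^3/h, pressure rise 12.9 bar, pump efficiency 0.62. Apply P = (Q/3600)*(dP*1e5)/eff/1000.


Q = 140 / 3600 = 0.0388889 m^3/s
P = 0.0388889 * (12.9 * 1e5) / 0.62 / 1000 = 80.91

80.91 kW


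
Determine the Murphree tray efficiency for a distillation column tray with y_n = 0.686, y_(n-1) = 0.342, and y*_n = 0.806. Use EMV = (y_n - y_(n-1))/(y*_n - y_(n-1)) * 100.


Murphree vapor efficiency: EMV = (y_n - y_(n-1)) / (y*_n - y_(n-1)) * 100
EMV = (0.686 - 0.342) / (0.806 - 0.342) * 100 = 0.344 / 0.464 * 100 = 74.14

74.14 %


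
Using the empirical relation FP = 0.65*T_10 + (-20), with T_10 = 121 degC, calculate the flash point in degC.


FP = 0.65 * 121 + (-20) = 58.65

58.65 degC


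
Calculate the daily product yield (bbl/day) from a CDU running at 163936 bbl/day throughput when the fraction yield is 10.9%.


Crude throughput = 163936 bbl/day
Fraction yield = 10.9%
yield = throughput * fraction / 100
yield = 163936 * 10.9 / 100 = 17869.024

17869.024 bbl/day


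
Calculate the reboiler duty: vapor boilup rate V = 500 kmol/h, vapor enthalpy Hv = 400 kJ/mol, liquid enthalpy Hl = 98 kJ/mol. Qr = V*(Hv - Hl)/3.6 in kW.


Qr = 500 * (400 - 98) / 3.6 = 500 * 302 / 3.6 = 41940

41940 kW


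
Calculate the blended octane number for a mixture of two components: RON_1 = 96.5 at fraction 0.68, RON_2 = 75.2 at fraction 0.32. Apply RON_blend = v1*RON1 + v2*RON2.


Linear blending: RON_blend = sum(vi * RONi)
Contribution 1: 0.68 * 96.5 = 65.62
Contribution 2: 0.32 * 75.2 = 24.064
RON_blend = 65.62 + 24.064 = 89.684

89.684


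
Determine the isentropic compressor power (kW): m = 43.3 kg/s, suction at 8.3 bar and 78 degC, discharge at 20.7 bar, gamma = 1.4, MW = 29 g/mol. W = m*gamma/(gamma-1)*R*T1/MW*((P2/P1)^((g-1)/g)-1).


Isentropic work: W = m*(gamma/(gamma-1))*(R*T1/MW)*((P2/P1)^((gamma-1)/gamma) - 1)
T1 = 78 + 273.15 = 351.15 K
Pressure ratio = 20.7 / 8.3 = 2.49398
Exponent = (1.4 - 1)/1.4 = 0.285714
(P2/P1)^exp - 1 = 2.49398^0.285714 - 1 = 0.298368
W = 43.3 * 1.4 / 0.4 * 8.314 * 351.15 / 29 * 0.298368 = 4552

4552 kW


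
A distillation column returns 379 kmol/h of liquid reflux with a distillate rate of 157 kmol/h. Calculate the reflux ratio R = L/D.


Reflux ratio definition: R = L / D (liquid returned / distillate withdrawn)
L = 379 kmol/h, D = 157 kmol/h
R = 379 / 157 = 2.414

2.414


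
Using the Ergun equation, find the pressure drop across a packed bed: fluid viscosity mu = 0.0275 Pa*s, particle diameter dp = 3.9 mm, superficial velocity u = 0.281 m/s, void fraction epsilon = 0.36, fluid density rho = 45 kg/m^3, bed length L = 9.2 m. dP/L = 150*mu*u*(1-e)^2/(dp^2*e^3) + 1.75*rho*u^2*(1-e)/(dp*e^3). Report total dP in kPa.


dp = 3.9 mm = 0.0039 m
Viscous term = 150*0.0275*0.281*(1-0.36)^2 / (0.0039^2*0.36^3) = 669042
Inertial term = 1.75*45*0.281^2*(1-0.36) / (0.0039*0.36^3) = 21871.1
dP/L = 669042 + 21871.1 = 690913 Pa/m
dP = 690913 * 9.2 / 1000 = 6356 kPa

6356 kPa


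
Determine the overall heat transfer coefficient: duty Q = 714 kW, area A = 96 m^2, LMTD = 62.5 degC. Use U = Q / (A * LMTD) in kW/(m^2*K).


From Q = U*A*LMTD, U = Q / (A * LMTD)
U = 714 / (96 * 62.5) = 714 / 6000 = 0.1190

0.1190 kW/(m^2*K)


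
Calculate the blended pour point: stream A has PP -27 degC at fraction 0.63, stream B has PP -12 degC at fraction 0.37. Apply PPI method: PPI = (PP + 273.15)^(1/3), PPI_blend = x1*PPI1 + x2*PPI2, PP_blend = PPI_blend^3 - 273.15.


PPI_1 = (-27 + 273.15)^(1/3) = 6.2671
PPI_2 = (-12 + 273.15)^(1/3) = 6.391901
PPI_blend = 0.63 * 6.2671 + 0.37 * 6.391901 = 6.313276
PP_blend = 6.313276^3 - 273.15 = 251.6311 - 273.15 = -21.52

-21.52 degC


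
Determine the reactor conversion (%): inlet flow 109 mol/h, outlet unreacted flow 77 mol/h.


X = (F_in - F_out) / F_in * 100
Moles reacted = 109 - 77 = 32
X = 32 / 109 * 100
= 0.2936 * 100
= 29.36 %

29.36 %


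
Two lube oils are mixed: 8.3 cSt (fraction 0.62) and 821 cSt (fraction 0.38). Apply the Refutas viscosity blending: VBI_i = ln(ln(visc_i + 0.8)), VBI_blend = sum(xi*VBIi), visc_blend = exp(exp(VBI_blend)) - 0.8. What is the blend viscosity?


Refutas method: VBN_i = 14.534*ln(ln(visc_i + 0.8)) + 10.975, blended linearly by mass fraction; since VBN is linear in VBI_i = ln(ln(visc_i + 0.8)) and the fractions sum to 1, blend VBI directly: visc = exp(exp(VBI_blend)) - 0.8
VBI_1 = ln(ln(8.3 + 0.8)) = 0.792211
VBI_2 = ln(ln(821 + 0.8)) = 1.90382
VBI_blend = 0.62 * 0.792211 + 0.38 * 1.90382 = 1.21462
visc_blend = exp(exp(1.21462)) - 0.8 = 28.25

28.25 cSt


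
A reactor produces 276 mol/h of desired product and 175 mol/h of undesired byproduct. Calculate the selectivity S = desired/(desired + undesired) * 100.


Selectivity = desired / (desired + undesired) * 100
Total products = 276 + 175 = 451 mol/h
S = 276 / 451 * 100
= 0.6120 * 100
= 61.20 %

61.20 %


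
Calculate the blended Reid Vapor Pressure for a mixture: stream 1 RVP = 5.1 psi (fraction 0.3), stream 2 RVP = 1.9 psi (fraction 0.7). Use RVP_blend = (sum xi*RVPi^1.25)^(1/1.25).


Chevron index: RVP_blend = (sum xi*RVPi^1.25)^(1/1.25)
RVP^1.25 terms: 0.3 * 5.1^1.25 + 0.7 * 1.9^1.25 = 3.86073
RVP_blend = 3.86073^(1/1.25) = 2.947

2.947 psi


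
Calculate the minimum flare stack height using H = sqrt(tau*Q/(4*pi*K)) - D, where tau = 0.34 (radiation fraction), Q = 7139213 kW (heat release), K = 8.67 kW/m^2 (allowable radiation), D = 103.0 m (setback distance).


tau*Q/(4*pi*K) = 0.34 * 7139213 / (4 * pi * 8.67) = 22279.2
sqrt(22279.2) = 149.262
H = 149.262 - 103.0 = 46.26

46.26 m


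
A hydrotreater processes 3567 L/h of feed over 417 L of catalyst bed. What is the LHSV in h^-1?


LHSV = volumetric feed rate / catalyst volume
= 3567 L/h / 417 L
= 8.554 h^-1

8.554 h^-1


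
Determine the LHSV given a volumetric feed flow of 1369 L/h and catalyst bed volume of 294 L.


LHSV = volumetric feed rate / catalyst volume
= 1369 L/h / 294 L
= 4.656 h^-1

4.656 h^-1


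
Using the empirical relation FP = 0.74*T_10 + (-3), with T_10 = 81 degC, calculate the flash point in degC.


FP = 0.74 * 81 + (-3) = 56.94

56.94 degC


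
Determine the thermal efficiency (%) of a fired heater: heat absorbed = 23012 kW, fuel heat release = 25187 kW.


Furnace efficiency = Q_absorbed / Q_fuel * 100
= 23012 / 25187 * 100 = 91.36

91.36 %


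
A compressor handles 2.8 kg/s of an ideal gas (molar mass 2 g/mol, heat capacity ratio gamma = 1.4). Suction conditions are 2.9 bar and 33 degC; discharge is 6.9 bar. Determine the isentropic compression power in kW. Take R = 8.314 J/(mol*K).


Isentropic work: W = m*(gamma/(gamma-1))*(R*T1/MW)*((P2/P1)^((gamma-1)/gamma) - 1)
T1 = 33 + 273.15 = 306.15 K
Pressure ratio = 6.9 / 2.9 = 2.37931
Exponent = (1.4 - 1)/1.4 = 0.285714
(P2/P1)^exp - 1 = 2.37931^0.285714 - 1 = 0.281024
W = 2.8 * 1.4 / 0.4 * 8.314 * 306.15 / 2 * 0.281024 = 3505

3505 kW


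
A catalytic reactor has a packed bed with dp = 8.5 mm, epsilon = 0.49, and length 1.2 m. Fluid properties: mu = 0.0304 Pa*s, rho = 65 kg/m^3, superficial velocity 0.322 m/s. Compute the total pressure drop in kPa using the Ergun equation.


dp = 8.5 mm = 0.0085 m
Viscous term = 150*0.0304*0.322*(1-0.49)^2 / (0.0085^2*0.49^3) = 44929.9
Inertial term = 1.75*65*0.322^2*(1-0.49) / (0.0085*0.49^3) = 6014.87
dP/L = 44929.9 + 6014.87 = 50944.8 Pa/m
dP = 50944.8 * 1.2 / 1000 = 61.13 kPa

61.13 kPa


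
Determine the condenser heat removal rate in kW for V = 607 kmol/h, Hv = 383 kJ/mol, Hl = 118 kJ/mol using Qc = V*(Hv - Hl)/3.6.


Qc = 607 * (383 - 118) / 3.6 = 607 * 265 / 3.6 = 44680

44680 kW


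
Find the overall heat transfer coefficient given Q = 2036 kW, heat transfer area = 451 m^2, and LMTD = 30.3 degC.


From Q = U*A*LMTD, U = Q / (A * LMTD)
U = 2036 / (451 * 30.3) = 2036 / 13665.3 = 0.1490

0.1490 kW/(m^2*K)


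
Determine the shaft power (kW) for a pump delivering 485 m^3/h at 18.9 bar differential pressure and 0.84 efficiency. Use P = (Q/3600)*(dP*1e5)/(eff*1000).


Q = 485 / 3600 = 0.134722 m^3/s
P = 0.134722 * (18.9 * 1e5) / 0.84 / 1000 = 303.1

303.1 kW


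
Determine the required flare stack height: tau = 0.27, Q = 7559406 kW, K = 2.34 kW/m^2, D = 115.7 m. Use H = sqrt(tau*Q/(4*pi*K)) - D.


tau*Q/(4*pi*K) = 0.27 * 7559406 / (4 * pi * 2.34) = 69410.6
sqrt(69410.6) = 263.459
H = 263.459 - 115.7 = 147.8

147.8 m


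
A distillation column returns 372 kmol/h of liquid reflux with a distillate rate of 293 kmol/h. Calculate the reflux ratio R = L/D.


Reflux ratio definition: R = L / D (liquid returned / distillate withdrawn)
L = 372 kmol/h, D = 293 kmol/h
R = 372 / 293 = 1.270

1.270


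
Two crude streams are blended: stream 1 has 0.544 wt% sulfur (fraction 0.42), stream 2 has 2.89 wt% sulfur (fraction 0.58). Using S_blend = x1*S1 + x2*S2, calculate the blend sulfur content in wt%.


Linear sulfur blending: S_blend = x1*S1 + x2*S2
Contribution 1: 0.42 * 0.544 = 0.22848 wt%
Contribution 2: 0.58 * 2.89 = 1.6762 wt%
S_blend = 0.22848 + 1.6762 = 1.90468

1.90468 wt%


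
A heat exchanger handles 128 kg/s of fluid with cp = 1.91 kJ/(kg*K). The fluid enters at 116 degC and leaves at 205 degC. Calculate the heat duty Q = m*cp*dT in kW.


Q = m_dot * cp * delta_T
delta_T = 205 - 116 = 89 K
Q = 128 * 1.91 * 89
= 244.48 * 89
= 21758.72 kW

21758.72 kW


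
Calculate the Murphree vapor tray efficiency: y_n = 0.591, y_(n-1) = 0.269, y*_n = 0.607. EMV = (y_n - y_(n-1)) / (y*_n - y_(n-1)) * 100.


Murphree vapor efficiency: EMV = (y_n - y_(n-1)) / (y*_n - y_(n-1)) * 100
EMV = (0.591 - 0.269) / (0.607 - 0.269) * 100 = 0.322 / 0.338 * 100 = 95.27

95.27 %


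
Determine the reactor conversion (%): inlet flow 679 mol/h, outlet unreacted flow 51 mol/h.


X = (F_in - F_out) / F_in * 100
Moles reacted = 679 - 51 = 628
X = 628 / 679 * 100
= 0.9249 * 100
= 92.49 %

92.49 %


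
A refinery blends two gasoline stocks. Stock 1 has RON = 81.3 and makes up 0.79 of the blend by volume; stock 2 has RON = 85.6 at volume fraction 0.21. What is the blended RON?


Linear blending: RON_blend = sum(vi * RONi)
Contribution 1: 0.79 * 81.3 = 64.227
Contribution 2: 0.21 * 85.6 = 17.976
RON_blend = 64.227 + 17.976 = 82.203

82.203


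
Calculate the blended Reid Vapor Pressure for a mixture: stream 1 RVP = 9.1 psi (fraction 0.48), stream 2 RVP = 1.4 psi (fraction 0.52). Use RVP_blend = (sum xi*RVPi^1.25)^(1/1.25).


Chevron index: RVP_blend = (sum xi*RVPi^1.25)^(1/1.25)
RVP^1.25 terms: 0.48 * 9.1^1.25 + 0.52 * 1.4^1.25 = 8.37841
RVP_blend = 8.37841^(1/1.25) = 5.477

5.477 psi


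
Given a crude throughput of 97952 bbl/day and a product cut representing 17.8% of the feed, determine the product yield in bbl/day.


Crude throughput = 97952 bbl/day
Fraction yield = 17.8%
yield = throughput * fraction / 100
yield = 97952 * 17.8 / 100 = 17435.456

17435.456 bbl/day


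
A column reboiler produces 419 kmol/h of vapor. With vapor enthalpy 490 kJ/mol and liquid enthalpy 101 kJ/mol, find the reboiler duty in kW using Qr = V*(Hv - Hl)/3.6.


Qr = 419 * (490 - 101) / 3.6 = 419 * 389 / 3.6 = 45280

45280 kW


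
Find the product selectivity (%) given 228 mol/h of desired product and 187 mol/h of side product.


Selectivity = desired / (desired + undesired) * 100
Total products = 228 + 187 = 415 mol/h
S = 228 / 415 * 100
= 0.5494 * 100
= 54.94 %

54.94 %


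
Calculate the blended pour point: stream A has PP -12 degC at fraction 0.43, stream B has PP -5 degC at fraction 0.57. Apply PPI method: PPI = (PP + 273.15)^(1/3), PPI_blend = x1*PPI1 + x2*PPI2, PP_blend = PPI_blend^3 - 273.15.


PPI_1 = (-12 + 273.15)^(1/3) = 6.391901
PPI_2 = (-5 + 273.15)^(1/3) = 6.448508
PPI_blend = 0.43 * 6.391901 + 0.57 * 6.448508 = 6.424167
PP_blend = 6.424167^3 - 273.15 = 265.1249 - 273.15 = -8.03

-8.03 degC


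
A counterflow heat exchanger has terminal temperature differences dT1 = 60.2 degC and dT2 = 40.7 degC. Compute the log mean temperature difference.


LMTD = (dT1 - dT2) / ln(dT1/dT2)
= (60.2 - 40.7) / ln(60.2 / 40.7) = 19.5 / 0.391444 = 49.82

49.82 degC


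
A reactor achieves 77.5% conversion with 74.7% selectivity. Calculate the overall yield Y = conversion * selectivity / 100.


Overall yield = conversion (%) * selectivity (%) / 100
Conversion = 77.5%, Selectivity = 74.7%
Y = 77.5 * 74.7 / 100
= 57.8925 %

57.8925 %


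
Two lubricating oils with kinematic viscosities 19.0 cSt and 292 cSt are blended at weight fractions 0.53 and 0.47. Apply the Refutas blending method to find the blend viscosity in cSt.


Refutas method: VBN_i = 14.534*ln(ln(visc_i + 0.8)) + 10.975, blended linearly by mass fraction; since VBN is linear in VBI_i = ln(ln(visc_i + 0.8)) and the fractions sum to 1, blend VBI directly: visc = exp(exp(VBI_blend)) - 0.8
VBI_1 = ln(ln(19.0 + 0.8)) = 1.09383
VBI_2 = ln(ln(292 + 0.8)) = 1.73686
VBI_blend = 0.53 * 1.09383 + 0.47 * 1.73686 = 1.39605
visc_blend = exp(exp(1.39605)) - 0.8 = 55.98

55.98 cSt


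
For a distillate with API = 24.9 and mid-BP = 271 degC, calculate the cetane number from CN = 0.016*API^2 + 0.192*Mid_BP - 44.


CN = 0.016 * 24.9^2 + 0.192 * 271 - 44
CN = 9.92016 + 52.032 - 44 = 17.95216

17.95216


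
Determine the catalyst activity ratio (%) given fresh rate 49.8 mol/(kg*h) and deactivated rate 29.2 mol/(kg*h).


Activity (%) = (rate_used / rate_fresh) * 100
rate_used = 29.2, rate_fresh = 49.8
= (29.2 / 49.8) * 100
= 0.5863 * 100 = 58.63

58.63 %


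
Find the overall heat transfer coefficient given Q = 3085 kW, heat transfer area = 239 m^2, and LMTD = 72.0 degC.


From Q = U*A*LMTD, U = Q / (A * LMTD)
U = 3085 / (239 * 72.0) = 3085 / 17208 = 0.1793

0.1793 kW/(m^2*K)


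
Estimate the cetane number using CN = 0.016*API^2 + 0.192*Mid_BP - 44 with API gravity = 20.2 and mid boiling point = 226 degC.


CN = 0.016 * 20.2^2 + 0.192 * 226 - 44
CN = 6.52864 + 43.392 - 44 = 5.92064

5.92064


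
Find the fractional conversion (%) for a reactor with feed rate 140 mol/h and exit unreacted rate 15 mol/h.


X = (F_in - F_out) / F_in * 100
Moles reacted = 140 - 15 = 125
X = 125 / 140 * 100
= 0.8929 * 100
= 89.29 %

89.29 %


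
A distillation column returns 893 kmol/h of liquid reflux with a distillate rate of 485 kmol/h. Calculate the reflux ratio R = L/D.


Reflux ratio definition: R = L / D (liquid returned / distillate withdrawn)
L = 893 kmol/h, D = 485 kmol/h
R = 893 / 485 = 1.841

1.841


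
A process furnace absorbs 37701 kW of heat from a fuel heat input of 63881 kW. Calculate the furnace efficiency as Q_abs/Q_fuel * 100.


Furnace efficiency = Q_absorbed / Q_fuel * 100
= 37701 / 63881 * 100 = 59.02

59.02 %


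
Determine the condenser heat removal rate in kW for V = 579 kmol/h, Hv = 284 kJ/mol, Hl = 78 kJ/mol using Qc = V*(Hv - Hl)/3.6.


Qc = 579 * (284 - 78) / 3.6 = 579 * 206 / 3.6 = 33130

33130 kW


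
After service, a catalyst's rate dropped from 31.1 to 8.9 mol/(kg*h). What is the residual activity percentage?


Activity (%) = (rate_used / rate_fresh) * 100
rate_used = 8.9, rate_fresh = 31.1
= (8.9 / 31.1) * 100
= 0.2862 * 100 = 28.62

28.62 %


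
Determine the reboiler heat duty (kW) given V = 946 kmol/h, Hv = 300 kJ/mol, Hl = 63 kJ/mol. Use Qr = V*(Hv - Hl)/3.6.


Qr = 946 * (300 - 63) / 3.6 = 946 * 237 / 3.6 = 62280

62280 kW
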